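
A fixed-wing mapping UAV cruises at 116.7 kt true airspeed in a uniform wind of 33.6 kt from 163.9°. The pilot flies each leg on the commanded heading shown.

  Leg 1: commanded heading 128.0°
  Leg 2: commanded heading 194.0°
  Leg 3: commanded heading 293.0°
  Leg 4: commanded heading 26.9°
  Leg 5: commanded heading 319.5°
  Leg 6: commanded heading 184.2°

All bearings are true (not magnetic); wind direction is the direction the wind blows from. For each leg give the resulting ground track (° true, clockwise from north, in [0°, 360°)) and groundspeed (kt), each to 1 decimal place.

Leg 1: heading 128.0°; drift -12.4° → track 115.6°, groundspeed 91.6 kt
Leg 2: heading 194.0°; drift +10.9° → track 204.9°, groundspeed 89.2 kt
Leg 3: heading 293.0°; drift +10.7° → track 303.7°, groundspeed 140.3 kt
Leg 4: heading 26.9°; drift -9.2° → track 17.7°, groundspeed 143.1 kt
Leg 5: heading 319.5°; drift +5.4° → track 324.9°, groundspeed 148.0 kt
Leg 6: heading 184.2°; drift +7.8° → track 192.0°, groundspeed 86.0 kt

Leg 1: track=115.6°, groundspeed=91.6 kt
Leg 2: track=204.9°, groundspeed=89.2 kt
Leg 3: track=303.7°, groundspeed=140.3 kt
Leg 4: track=17.7°, groundspeed=143.1 kt
Leg 5: track=324.9°, groundspeed=148.0 kt
Leg 6: track=192.0°, groundspeed=86.0 kt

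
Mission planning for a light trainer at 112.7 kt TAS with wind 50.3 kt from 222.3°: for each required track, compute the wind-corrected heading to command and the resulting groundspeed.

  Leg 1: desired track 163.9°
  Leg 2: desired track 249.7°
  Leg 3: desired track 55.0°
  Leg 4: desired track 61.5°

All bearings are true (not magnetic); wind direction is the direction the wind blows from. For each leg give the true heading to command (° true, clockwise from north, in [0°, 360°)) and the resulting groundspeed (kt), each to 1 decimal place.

Leg 1: heading=186.2°, groundspeed=77.9 kt
Leg 2: heading=237.8°, groundspeed=65.6 kt
Leg 3: heading=60.6°, groundspeed=161.2 kt
Leg 4: heading=69.9°, groundspeed=159.0 kt

Leg 1: desired track 163.9°; wind correction +22.3° → command heading 186.2°, groundspeed 77.9 kt
Leg 2: desired track 249.7°; wind correction -11.9° → command heading 237.8°, groundspeed 65.6 kt
Leg 3: desired track 55.0°; wind correction +5.6° → command heading 60.6°, groundspeed 161.2 kt
Leg 4: desired track 61.5°; wind correction +8.4° → command heading 69.9°, groundspeed 159.0 kt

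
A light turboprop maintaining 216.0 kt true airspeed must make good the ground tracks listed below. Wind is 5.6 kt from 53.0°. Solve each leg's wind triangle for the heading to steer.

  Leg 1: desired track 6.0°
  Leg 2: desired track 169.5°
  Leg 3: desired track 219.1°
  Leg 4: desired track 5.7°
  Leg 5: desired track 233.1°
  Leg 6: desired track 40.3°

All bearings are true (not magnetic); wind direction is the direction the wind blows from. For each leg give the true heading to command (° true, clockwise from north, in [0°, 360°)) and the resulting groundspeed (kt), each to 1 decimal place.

Leg 1: heading=7.1°, groundspeed=212.1 kt
Leg 2: heading=168.2°, groundspeed=218.4 kt
Leg 3: heading=218.7°, groundspeed=221.4 kt
Leg 4: heading=6.8°, groundspeed=212.2 kt
Leg 5: heading=233.1°, groundspeed=221.6 kt
Leg 6: heading=40.6°, groundspeed=210.5 kt

Leg 1: desired track 6.0°; wind correction +1.1° → command heading 7.1°, groundspeed 212.1 kt
Leg 2: desired track 169.5°; wind correction -1.3° → command heading 168.2°, groundspeed 218.4 kt
Leg 3: desired track 219.1°; wind correction -0.4° → command heading 218.7°, groundspeed 221.4 kt
Leg 4: desired track 5.7°; wind correction +1.1° → command heading 6.8°, groundspeed 212.2 kt
Leg 5: desired track 233.1°; wind correction +0.0° → command heading 233.1°, groundspeed 221.6 kt
Leg 6: desired track 40.3°; wind correction +0.3° → command heading 40.6°, groundspeed 210.5 kt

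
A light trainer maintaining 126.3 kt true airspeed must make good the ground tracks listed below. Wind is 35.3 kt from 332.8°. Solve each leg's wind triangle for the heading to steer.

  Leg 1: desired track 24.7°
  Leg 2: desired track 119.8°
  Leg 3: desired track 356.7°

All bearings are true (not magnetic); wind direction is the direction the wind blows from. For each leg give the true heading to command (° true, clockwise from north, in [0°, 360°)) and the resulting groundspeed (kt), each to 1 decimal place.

Leg 1: heading=12.0°, groundspeed=101.4 kt
Leg 2: heading=111.0°, groundspeed=154.4 kt
Leg 3: heading=350.2°, groundspeed=93.2 kt

Leg 1: desired track 24.7°; wind correction -12.7° → command heading 12.0°, groundspeed 101.4 kt
Leg 2: desired track 119.8°; wind correction -8.8° → command heading 111.0°, groundspeed 154.4 kt
Leg 3: desired track 356.7°; wind correction -6.5° → command heading 350.2°, groundspeed 93.2 kt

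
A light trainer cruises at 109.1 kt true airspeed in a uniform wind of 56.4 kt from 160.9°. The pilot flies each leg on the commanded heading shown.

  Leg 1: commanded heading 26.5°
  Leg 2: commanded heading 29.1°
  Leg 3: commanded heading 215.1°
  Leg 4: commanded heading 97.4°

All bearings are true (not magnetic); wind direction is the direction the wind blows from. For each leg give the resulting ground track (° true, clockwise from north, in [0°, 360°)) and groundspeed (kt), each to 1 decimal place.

Leg 1: heading 26.5°; drift -15.2° → track 11.3°, groundspeed 153.9 kt
Leg 2: heading 29.1°; drift -16.0° → track 13.1°, groundspeed 152.6 kt
Leg 3: heading 215.1°; drift +31.0° → track 246.1°, groundspeed 88.8 kt
Leg 4: heading 97.4°; drift -31.0° → track 66.4°, groundspeed 97.9 kt

Leg 1: track=11.3°, groundspeed=153.9 kt
Leg 2: track=13.1°, groundspeed=152.6 kt
Leg 3: track=246.1°, groundspeed=88.8 kt
Leg 4: track=66.4°, groundspeed=97.9 kt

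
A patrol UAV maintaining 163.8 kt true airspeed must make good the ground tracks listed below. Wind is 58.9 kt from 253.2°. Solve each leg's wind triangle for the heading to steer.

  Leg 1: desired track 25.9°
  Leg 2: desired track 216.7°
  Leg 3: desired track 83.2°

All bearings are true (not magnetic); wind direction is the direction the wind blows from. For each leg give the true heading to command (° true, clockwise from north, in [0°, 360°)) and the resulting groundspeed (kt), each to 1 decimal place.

Leg 1: heading=10.6°, groundspeed=197.9 kt
Leg 2: heading=229.1°, groundspeed=112.7 kt
Leg 3: heading=86.8°, groundspeed=221.5 kt

Leg 1: desired track 25.9°; wind correction -15.3° → command heading 10.6°, groundspeed 197.9 kt
Leg 2: desired track 216.7°; wind correction +12.4° → command heading 229.1°, groundspeed 112.7 kt
Leg 3: desired track 83.2°; wind correction +3.6° → command heading 86.8°, groundspeed 221.5 kt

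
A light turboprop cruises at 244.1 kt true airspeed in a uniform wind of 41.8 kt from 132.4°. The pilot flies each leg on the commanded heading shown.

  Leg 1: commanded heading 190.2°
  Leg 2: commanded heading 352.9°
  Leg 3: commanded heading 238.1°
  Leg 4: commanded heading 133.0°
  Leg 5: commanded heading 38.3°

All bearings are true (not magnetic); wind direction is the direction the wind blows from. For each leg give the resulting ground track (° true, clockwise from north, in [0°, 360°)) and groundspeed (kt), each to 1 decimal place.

Leg 1: heading 190.2°; drift +9.1° → track 199.3°, groundspeed 224.6 kt
Leg 2: heading 352.9°; drift -5.6° → track 347.3°, groundspeed 277.2 kt
Leg 3: heading 238.1°; drift +9.0° → track 247.1°, groundspeed 258.6 kt
Leg 4: heading 133.0°; drift +0.1° → track 133.1°, groundspeed 202.3 kt
Leg 5: heading 38.3°; drift -9.6° → track 28.7°, groundspeed 250.6 kt

Leg 1: track=199.3°, groundspeed=224.6 kt
Leg 2: track=347.3°, groundspeed=277.2 kt
Leg 3: track=247.1°, groundspeed=258.6 kt
Leg 4: track=133.1°, groundspeed=202.3 kt
Leg 5: track=28.7°, groundspeed=250.6 kt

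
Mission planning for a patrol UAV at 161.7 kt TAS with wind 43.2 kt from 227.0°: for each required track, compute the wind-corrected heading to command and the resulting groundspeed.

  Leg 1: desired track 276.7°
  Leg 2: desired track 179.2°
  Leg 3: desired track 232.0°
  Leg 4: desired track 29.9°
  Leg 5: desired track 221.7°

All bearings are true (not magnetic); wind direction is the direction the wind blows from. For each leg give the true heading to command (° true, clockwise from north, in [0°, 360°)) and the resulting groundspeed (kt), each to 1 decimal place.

Leg 1: heading=264.9°, groundspeed=130.4 kt
Leg 2: heading=190.6°, groundspeed=129.5 kt
Leg 3: heading=230.7°, groundspeed=118.6 kt
Leg 4: heading=25.4°, groundspeed=202.5 kt
Leg 5: heading=223.1°, groundspeed=118.6 kt

Leg 1: desired track 276.7°; wind correction -11.8° → command heading 264.9°, groundspeed 130.4 kt
Leg 2: desired track 179.2°; wind correction +11.4° → command heading 190.6°, groundspeed 129.5 kt
Leg 3: desired track 232.0°; wind correction -1.3° → command heading 230.7°, groundspeed 118.6 kt
Leg 4: desired track 29.9°; wind correction -4.5° → command heading 25.4°, groundspeed 202.5 kt
Leg 5: desired track 221.7°; wind correction +1.4° → command heading 223.1°, groundspeed 118.6 kt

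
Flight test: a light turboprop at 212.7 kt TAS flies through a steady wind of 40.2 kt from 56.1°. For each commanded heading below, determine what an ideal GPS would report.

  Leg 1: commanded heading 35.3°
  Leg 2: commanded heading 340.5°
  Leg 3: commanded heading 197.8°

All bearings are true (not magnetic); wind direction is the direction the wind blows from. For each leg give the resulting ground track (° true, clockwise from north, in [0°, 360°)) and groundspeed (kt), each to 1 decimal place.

Leg 1: track=30.6°, groundspeed=175.7 kt
Leg 2: track=329.6°, groundspeed=206.4 kt
Leg 3: track=203.6°, groundspeed=245.5 kt

Leg 1: heading 35.3°; drift -4.7° → track 30.6°, groundspeed 175.7 kt
Leg 2: heading 340.5°; drift -10.9° → track 329.6°, groundspeed 206.4 kt
Leg 3: heading 197.8°; drift +5.8° → track 203.6°, groundspeed 245.5 kt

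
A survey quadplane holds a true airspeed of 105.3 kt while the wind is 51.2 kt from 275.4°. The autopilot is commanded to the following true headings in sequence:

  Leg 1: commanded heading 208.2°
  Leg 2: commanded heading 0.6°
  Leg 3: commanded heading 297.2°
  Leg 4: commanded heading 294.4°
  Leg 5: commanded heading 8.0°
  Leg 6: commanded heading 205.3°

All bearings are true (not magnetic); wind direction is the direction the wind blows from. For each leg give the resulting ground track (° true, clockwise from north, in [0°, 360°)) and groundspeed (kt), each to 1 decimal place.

Leg 1: track=179.3°, groundspeed=97.6 kt
Leg 2: track=27.4°, groundspeed=113.2 kt
Leg 3: track=315.4°, groundspeed=60.8 kt
Leg 4: track=310.7°, groundspeed=59.3 kt
Leg 5: track=33.4°, groundspeed=119.2 kt
Leg 6: track=176.6°, groundspeed=100.2 kt

Leg 1: heading 208.2°; drift -28.9° → track 179.3°, groundspeed 97.6 kt
Leg 2: heading 0.6°; drift +26.8° → track 27.4°, groundspeed 113.2 kt
Leg 3: heading 297.2°; drift +18.2° → track 315.4°, groundspeed 60.8 kt
Leg 4: heading 294.4°; drift +16.3° → track 310.7°, groundspeed 59.3 kt
Leg 5: heading 8.0°; drift +25.4° → track 33.4°, groundspeed 119.2 kt
Leg 6: heading 205.3°; drift -28.7° → track 176.6°, groundspeed 100.2 kt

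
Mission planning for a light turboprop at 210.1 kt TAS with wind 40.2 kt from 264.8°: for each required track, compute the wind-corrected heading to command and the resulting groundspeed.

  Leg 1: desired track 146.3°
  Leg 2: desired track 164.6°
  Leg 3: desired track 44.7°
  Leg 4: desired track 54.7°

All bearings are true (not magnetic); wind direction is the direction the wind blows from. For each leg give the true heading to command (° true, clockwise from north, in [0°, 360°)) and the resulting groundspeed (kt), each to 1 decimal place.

Leg 1: heading=156.0°, groundspeed=226.3 kt
Leg 2: heading=175.5°, groundspeed=213.5 kt
Leg 3: heading=37.6°, groundspeed=239.2 kt
Leg 4: heading=49.2°, groundspeed=243.9 kt

Leg 1: desired track 146.3°; wind correction +9.7° → command heading 156.0°, groundspeed 226.3 kt
Leg 2: desired track 164.6°; wind correction +10.9° → command heading 175.5°, groundspeed 213.5 kt
Leg 3: desired track 44.7°; wind correction -7.1° → command heading 37.6°, groundspeed 239.2 kt
Leg 4: desired track 54.7°; wind correction -5.5° → command heading 49.2°, groundspeed 243.9 kt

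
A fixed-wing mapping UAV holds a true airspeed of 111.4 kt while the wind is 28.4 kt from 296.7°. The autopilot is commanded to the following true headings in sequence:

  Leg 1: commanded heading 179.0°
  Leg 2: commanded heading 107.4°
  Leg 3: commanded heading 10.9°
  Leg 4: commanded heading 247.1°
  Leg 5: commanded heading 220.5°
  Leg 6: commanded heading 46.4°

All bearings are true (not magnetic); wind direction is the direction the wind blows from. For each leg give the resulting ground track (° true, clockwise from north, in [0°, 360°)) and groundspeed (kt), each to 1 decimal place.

Leg 1: heading 179.0°; drift -11.4° → track 167.6°, groundspeed 127.1 kt
Leg 2: heading 107.4°; drift +1.9° → track 109.3°, groundspeed 139.5 kt
Leg 3: heading 10.9°; drift +14.8° → track 25.7°, groundspeed 107.2 kt
Leg 4: heading 247.1°; drift -13.1° → track 234.0°, groundspeed 95.5 kt
Leg 5: heading 220.5°; drift -14.8° → track 205.7°, groundspeed 108.2 kt
Leg 6: heading 46.4°; drift +12.5° → track 58.9°, groundspeed 123.9 kt

Leg 1: track=167.6°, groundspeed=127.1 kt
Leg 2: track=109.3°, groundspeed=139.5 kt
Leg 3: track=25.7°, groundspeed=107.2 kt
Leg 4: track=234.0°, groundspeed=95.5 kt
Leg 5: track=205.7°, groundspeed=108.2 kt
Leg 6: track=58.9°, groundspeed=123.9 kt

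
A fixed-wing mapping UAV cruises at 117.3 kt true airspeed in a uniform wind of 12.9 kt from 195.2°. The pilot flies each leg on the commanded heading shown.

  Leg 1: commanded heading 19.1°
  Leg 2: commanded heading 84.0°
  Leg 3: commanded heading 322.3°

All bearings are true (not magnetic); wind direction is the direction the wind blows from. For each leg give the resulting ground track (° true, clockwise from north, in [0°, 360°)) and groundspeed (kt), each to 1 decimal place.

Leg 1: heading 19.1°; drift -0.4° → track 18.7°, groundspeed 130.2 kt
Leg 2: heading 84.0°; drift -5.6° → track 78.4°, groundspeed 122.6 kt
Leg 3: heading 322.3°; drift +4.7° → track 327.0°, groundspeed 125.5 kt

Leg 1: track=18.7°, groundspeed=130.2 kt
Leg 2: track=78.4°, groundspeed=122.6 kt
Leg 3: track=327.0°, groundspeed=125.5 kt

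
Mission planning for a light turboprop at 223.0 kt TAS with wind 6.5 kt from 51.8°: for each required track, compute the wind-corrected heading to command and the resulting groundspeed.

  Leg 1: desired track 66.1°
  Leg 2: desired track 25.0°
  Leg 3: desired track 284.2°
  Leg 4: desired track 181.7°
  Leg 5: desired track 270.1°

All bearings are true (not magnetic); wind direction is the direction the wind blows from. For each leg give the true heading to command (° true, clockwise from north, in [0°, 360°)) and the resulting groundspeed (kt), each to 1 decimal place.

Leg 1: heading=65.7°, groundspeed=216.7 kt
Leg 2: heading=25.8°, groundspeed=217.2 kt
Leg 3: heading=285.5°, groundspeed=226.9 kt
Leg 4: heading=180.4°, groundspeed=227.1 kt
Leg 5: heading=271.1°, groundspeed=228.1 kt

Leg 1: desired track 66.1°; wind correction -0.4° → command heading 65.7°, groundspeed 216.7 kt
Leg 2: desired track 25.0°; wind correction +0.8° → command heading 25.8°, groundspeed 217.2 kt
Leg 3: desired track 284.2°; wind correction +1.3° → command heading 285.5°, groundspeed 226.9 kt
Leg 4: desired track 181.7°; wind correction -1.3° → command heading 180.4°, groundspeed 227.1 kt
Leg 5: desired track 270.1°; wind correction +1.0° → command heading 271.1°, groundspeed 228.1 kt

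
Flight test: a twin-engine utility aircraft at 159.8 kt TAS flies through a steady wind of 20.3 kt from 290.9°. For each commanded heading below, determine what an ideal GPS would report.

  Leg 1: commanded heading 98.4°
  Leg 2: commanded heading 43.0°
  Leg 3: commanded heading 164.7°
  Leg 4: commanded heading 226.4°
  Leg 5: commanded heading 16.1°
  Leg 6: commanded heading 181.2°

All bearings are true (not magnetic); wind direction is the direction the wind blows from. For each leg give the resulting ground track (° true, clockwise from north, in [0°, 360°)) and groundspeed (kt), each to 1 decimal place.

Leg 1: heading 98.4°; drift +1.4° → track 99.8°, groundspeed 179.7 kt
Leg 2: heading 43.0°; drift +6.4° → track 49.4°, groundspeed 168.5 kt
Leg 3: heading 164.7°; drift -5.4° → track 159.3°, groundspeed 172.6 kt
Leg 4: heading 226.4°; drift -6.9° → track 219.5°, groundspeed 152.2 kt
Leg 5: heading 16.1°; drift +7.3° → track 23.4°, groundspeed 159.4 kt
Leg 6: heading 181.2°; drift -6.5° → track 174.7°, groundspeed 167.7 kt

Leg 1: track=99.8°, groundspeed=179.7 kt
Leg 2: track=49.4°, groundspeed=168.5 kt
Leg 3: track=159.3°, groundspeed=172.6 kt
Leg 4: track=219.5°, groundspeed=152.2 kt
Leg 5: track=23.4°, groundspeed=159.4 kt
Leg 6: track=174.7°, groundspeed=167.7 kt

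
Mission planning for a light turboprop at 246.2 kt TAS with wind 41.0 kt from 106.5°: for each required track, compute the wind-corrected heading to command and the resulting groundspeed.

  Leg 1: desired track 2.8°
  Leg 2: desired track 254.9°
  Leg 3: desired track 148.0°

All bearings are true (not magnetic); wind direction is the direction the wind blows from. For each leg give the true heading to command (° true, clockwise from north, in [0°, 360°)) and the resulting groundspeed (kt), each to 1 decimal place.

Leg 1: desired track 2.8°; wind correction +9.3° → command heading 12.1°, groundspeed 252.7 kt
Leg 2: desired track 254.9°; wind correction -5.0° → command heading 249.9°, groundspeed 280.2 kt
Leg 3: desired track 148.0°; wind correction -6.3° → command heading 141.7°, groundspeed 214.0 kt

Leg 1: heading=12.1°, groundspeed=252.7 kt
Leg 2: heading=249.9°, groundspeed=280.2 kt
Leg 3: heading=141.7°, groundspeed=214.0 kt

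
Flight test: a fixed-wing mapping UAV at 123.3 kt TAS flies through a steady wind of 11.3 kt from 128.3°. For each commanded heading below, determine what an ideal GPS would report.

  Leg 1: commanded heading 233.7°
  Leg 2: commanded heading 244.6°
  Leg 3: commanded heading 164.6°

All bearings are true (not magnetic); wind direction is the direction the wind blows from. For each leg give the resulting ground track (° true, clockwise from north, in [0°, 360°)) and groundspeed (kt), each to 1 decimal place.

Leg 1: heading 233.7°; drift +4.9° → track 238.6°, groundspeed 126.8 kt
Leg 2: heading 244.6°; drift +4.5° → track 249.1°, groundspeed 128.7 kt
Leg 3: heading 164.6°; drift +3.4° → track 168.0°, groundspeed 114.4 kt

Leg 1: track=238.6°, groundspeed=126.8 kt
Leg 2: track=249.1°, groundspeed=128.7 kt
Leg 3: track=168.0°, groundspeed=114.4 kt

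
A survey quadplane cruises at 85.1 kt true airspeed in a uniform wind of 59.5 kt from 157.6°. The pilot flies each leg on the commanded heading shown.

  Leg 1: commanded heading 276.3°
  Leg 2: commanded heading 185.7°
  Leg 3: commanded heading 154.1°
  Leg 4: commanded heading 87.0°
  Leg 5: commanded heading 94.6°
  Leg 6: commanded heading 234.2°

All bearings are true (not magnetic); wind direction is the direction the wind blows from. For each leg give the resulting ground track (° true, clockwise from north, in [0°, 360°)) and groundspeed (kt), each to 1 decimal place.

Leg 1: heading 276.3°; drift +24.7° → track 301.0°, groundspeed 125.1 kt
Leg 2: heading 185.7°; drift +40.7° → track 226.4°, groundspeed 43.0 kt
Leg 3: heading 154.1°; drift -8.0° → track 146.1°, groundspeed 26.0 kt
Leg 4: heading 87.0°; drift -40.7° → track 46.3°, groundspeed 86.1 kt
Leg 5: heading 94.6°; drift -42.4° → track 52.2°, groundspeed 78.6 kt
Leg 6: heading 234.2°; drift +39.1° → track 273.3°, groundspeed 91.8 kt

Leg 1: track=301.0°, groundspeed=125.1 kt
Leg 2: track=226.4°, groundspeed=43.0 kt
Leg 3: track=146.1°, groundspeed=26.0 kt
Leg 4: track=46.3°, groundspeed=86.1 kt
Leg 5: track=52.2°, groundspeed=78.6 kt
Leg 6: track=273.3°, groundspeed=91.8 kt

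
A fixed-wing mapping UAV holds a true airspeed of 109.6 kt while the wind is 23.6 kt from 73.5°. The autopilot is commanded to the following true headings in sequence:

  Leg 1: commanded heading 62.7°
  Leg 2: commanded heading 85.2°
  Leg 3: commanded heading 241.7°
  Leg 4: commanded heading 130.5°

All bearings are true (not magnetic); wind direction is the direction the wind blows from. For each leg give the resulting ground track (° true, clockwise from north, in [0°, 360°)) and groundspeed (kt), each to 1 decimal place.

Leg 1: heading 62.7°; drift -2.9° → track 59.8°, groundspeed 86.5 kt
Leg 2: heading 85.2°; drift +3.2° → track 88.4°, groundspeed 86.6 kt
Leg 3: heading 241.7°; drift +2.1° → track 243.8°, groundspeed 132.8 kt
Leg 4: heading 130.5°; drift +11.6° → track 142.1°, groundspeed 98.8 kt

Leg 1: track=59.8°, groundspeed=86.5 kt
Leg 2: track=88.4°, groundspeed=86.6 kt
Leg 3: track=243.8°, groundspeed=132.8 kt
Leg 4: track=142.1°, groundspeed=98.8 kt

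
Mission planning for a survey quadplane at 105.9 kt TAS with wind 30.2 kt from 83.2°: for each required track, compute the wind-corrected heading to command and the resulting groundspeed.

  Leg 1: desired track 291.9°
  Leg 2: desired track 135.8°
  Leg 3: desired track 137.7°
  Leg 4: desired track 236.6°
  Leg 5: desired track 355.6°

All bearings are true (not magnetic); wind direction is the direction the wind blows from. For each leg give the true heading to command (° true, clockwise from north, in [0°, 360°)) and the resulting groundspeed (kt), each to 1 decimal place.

Leg 1: heading=299.8°, groundspeed=131.4 kt
Leg 2: heading=122.7°, groundspeed=84.8 kt
Leg 3: heading=124.3°, groundspeed=85.5 kt
Leg 4: heading=229.3°, groundspeed=132.0 kt
Leg 5: heading=12.2°, groundspeed=100.2 kt

Leg 1: desired track 291.9°; wind correction +7.9° → command heading 299.8°, groundspeed 131.4 kt
Leg 2: desired track 135.8°; wind correction -13.1° → command heading 122.7°, groundspeed 84.8 kt
Leg 3: desired track 137.7°; wind correction -13.4° → command heading 124.3°, groundspeed 85.5 kt
Leg 4: desired track 236.6°; wind correction -7.3° → command heading 229.3°, groundspeed 132.0 kt
Leg 5: desired track 355.6°; wind correction +16.6° → command heading 12.2°, groundspeed 100.2 kt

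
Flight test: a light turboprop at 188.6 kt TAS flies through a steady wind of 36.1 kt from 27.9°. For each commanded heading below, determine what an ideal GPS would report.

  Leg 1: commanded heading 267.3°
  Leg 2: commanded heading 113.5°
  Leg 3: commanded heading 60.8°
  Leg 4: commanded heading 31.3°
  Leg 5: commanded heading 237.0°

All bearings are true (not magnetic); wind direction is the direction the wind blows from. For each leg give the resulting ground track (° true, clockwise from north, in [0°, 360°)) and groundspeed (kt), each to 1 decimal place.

Leg 1: track=258.8°, groundspeed=209.3 kt
Leg 2: track=124.5°, groundspeed=189.3 kt
Leg 3: track=67.9°, groundspeed=159.5 kt
Leg 4: track=32.1°, groundspeed=152.6 kt
Leg 5: track=232.4°, groundspeed=220.8 kt

Leg 1: heading 267.3°; drift -8.5° → track 258.8°, groundspeed 209.3 kt
Leg 2: heading 113.5°; drift +11.0° → track 124.5°, groundspeed 189.3 kt
Leg 3: heading 60.8°; drift +7.1° → track 67.9°, groundspeed 159.5 kt
Leg 4: heading 31.3°; drift +0.8° → track 32.1°, groundspeed 152.6 kt
Leg 5: heading 237.0°; drift -4.6° → track 232.4°, groundspeed 220.8 kt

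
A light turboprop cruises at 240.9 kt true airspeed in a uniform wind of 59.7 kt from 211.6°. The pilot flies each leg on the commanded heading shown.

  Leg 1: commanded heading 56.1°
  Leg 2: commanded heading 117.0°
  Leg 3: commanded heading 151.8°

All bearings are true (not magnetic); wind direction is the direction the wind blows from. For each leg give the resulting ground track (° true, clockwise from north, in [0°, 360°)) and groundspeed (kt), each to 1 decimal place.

Leg 1: track=51.3°, groundspeed=296.3 kt
Leg 2: track=103.4°, groundspeed=252.8 kt
Leg 3: track=138.1°, groundspeed=217.1 kt

Leg 1: heading 56.1°; drift -4.8° → track 51.3°, groundspeed 296.3 kt
Leg 2: heading 117.0°; drift -13.6° → track 103.4°, groundspeed 252.8 kt
Leg 3: heading 151.8°; drift -13.7° → track 138.1°, groundspeed 217.1 kt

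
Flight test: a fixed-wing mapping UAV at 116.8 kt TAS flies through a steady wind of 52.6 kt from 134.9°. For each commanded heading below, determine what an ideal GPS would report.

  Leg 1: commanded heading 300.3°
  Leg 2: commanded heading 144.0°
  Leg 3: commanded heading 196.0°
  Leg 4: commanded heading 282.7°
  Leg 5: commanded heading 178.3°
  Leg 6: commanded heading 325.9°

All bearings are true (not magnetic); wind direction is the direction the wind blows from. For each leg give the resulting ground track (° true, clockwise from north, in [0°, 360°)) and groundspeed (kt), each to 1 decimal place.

Leg 1: heading 300.3°; drift +4.5° → track 304.8°, groundspeed 168.2 kt
Leg 2: heading 144.0°; drift +7.3° → track 151.3°, groundspeed 65.4 kt
Leg 3: heading 196.0°; drift +26.7° → track 222.7°, groundspeed 102.3 kt
Leg 4: heading 282.7°; drift +9.9° → track 292.6°, groundspeed 163.7 kt
Leg 5: heading 178.3°; drift +24.7° → track 203.0°, groundspeed 86.5 kt
Leg 6: heading 325.9°; drift -3.4° → track 322.5°, groundspeed 168.7 kt

Leg 1: track=304.8°, groundspeed=168.2 kt
Leg 2: track=151.3°, groundspeed=65.4 kt
Leg 3: track=222.7°, groundspeed=102.3 kt
Leg 4: track=292.6°, groundspeed=163.7 kt
Leg 5: track=203.0°, groundspeed=86.5 kt
Leg 6: track=322.5°, groundspeed=168.7 kt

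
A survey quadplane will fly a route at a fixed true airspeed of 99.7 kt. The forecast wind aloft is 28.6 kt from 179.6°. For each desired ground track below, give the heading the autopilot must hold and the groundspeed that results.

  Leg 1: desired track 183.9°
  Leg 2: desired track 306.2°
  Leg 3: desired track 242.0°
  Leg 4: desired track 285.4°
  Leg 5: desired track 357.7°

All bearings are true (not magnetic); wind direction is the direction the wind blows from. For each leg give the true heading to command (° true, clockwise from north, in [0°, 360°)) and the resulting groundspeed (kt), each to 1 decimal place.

Leg 1: heading=182.7°, groundspeed=71.2 kt
Leg 2: heading=292.9°, groundspeed=114.1 kt
Leg 3: heading=227.3°, groundspeed=83.2 kt
Leg 4: heading=269.4°, groundspeed=103.6 kt
Leg 5: heading=357.2°, groundspeed=128.3 kt

Leg 1: desired track 183.9°; wind correction -1.2° → command heading 182.7°, groundspeed 71.2 kt
Leg 2: desired track 306.2°; wind correction -13.3° → command heading 292.9°, groundspeed 114.1 kt
Leg 3: desired track 242.0°; wind correction -14.7° → command heading 227.3°, groundspeed 83.2 kt
Leg 4: desired track 285.4°; wind correction -16.0° → command heading 269.4°, groundspeed 103.6 kt
Leg 5: desired track 357.7°; wind correction -0.5° → command heading 357.2°, groundspeed 128.3 kt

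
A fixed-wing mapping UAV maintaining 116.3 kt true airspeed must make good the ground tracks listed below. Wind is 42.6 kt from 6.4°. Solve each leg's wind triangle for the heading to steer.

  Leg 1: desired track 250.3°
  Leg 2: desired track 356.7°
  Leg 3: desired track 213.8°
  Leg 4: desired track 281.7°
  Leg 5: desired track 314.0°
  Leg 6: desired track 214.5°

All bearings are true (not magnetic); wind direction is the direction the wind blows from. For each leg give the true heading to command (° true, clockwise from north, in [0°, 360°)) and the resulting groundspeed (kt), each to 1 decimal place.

Leg 1: desired track 250.3°; wind correction +19.2° → command heading 269.5°, groundspeed 128.6 kt
Leg 2: desired track 356.7°; wind correction +3.5° → command heading 0.2°, groundspeed 74.1 kt
Leg 3: desired track 213.8°; wind correction +9.7° → command heading 223.5°, groundspeed 152.5 kt
Leg 4: desired track 281.7°; wind correction +21.4° → command heading 303.1°, groundspeed 104.4 kt
Leg 5: desired track 314.0°; wind correction +16.9° → command heading 330.9°, groundspeed 85.3 kt
Leg 6: desired track 214.5°; wind correction +9.9° → command heading 224.4°, groundspeed 152.1 kt

Leg 1: heading=269.5°, groundspeed=128.6 kt
Leg 2: heading=0.2°, groundspeed=74.1 kt
Leg 3: heading=223.5°, groundspeed=152.5 kt
Leg 4: heading=303.1°, groundspeed=104.4 kt
Leg 5: heading=330.9°, groundspeed=85.3 kt
Leg 6: heading=224.4°, groundspeed=152.1 kt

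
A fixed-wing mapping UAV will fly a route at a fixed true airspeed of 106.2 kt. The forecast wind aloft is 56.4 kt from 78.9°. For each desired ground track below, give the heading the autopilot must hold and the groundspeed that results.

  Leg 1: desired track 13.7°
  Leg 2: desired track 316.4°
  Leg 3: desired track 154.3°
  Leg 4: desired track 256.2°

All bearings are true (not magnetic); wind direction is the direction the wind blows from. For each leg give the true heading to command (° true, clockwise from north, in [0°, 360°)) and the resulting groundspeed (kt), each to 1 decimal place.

Leg 1: desired track 13.7°; wind correction +28.8° → command heading 42.5°, groundspeed 69.4 kt
Leg 2: desired track 316.4°; wind correction +26.6° → command heading 343.0°, groundspeed 125.3 kt
Leg 3: desired track 154.3°; wind correction -30.9° → command heading 123.4°, groundspeed 76.9 kt
Leg 4: desired track 256.2°; wind correction -1.4° → command heading 254.8°, groundspeed 162.5 kt

Leg 1: heading=42.5°, groundspeed=69.4 kt
Leg 2: heading=343.0°, groundspeed=125.3 kt
Leg 3: heading=123.4°, groundspeed=76.9 kt
Leg 4: heading=254.8°, groundspeed=162.5 kt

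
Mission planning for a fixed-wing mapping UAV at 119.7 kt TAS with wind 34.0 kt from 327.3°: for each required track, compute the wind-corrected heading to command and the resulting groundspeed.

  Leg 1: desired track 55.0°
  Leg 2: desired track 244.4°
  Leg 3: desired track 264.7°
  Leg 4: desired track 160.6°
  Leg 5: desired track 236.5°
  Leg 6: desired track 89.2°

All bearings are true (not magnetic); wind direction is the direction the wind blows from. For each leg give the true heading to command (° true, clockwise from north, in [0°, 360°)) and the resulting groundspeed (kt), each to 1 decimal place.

Leg 1: heading=38.5°, groundspeed=113.4 kt
Leg 2: heading=260.8°, groundspeed=110.6 kt
Leg 3: heading=279.3°, groundspeed=100.2 kt
Leg 4: heading=164.3°, groundspeed=152.5 kt
Leg 5: heading=253.0°, groundspeed=115.2 kt
Leg 6: heading=75.2°, groundspeed=134.1 kt

Leg 1: desired track 55.0°; wind correction -16.5° → command heading 38.5°, groundspeed 113.4 kt
Leg 2: desired track 244.4°; wind correction +16.4° → command heading 260.8°, groundspeed 110.6 kt
Leg 3: desired track 264.7°; wind correction +14.6° → command heading 279.3°, groundspeed 100.2 kt
Leg 4: desired track 160.6°; wind correction +3.7° → command heading 164.3°, groundspeed 152.5 kt
Leg 5: desired track 236.5°; wind correction +16.5° → command heading 253.0°, groundspeed 115.2 kt
Leg 6: desired track 89.2°; wind correction -14.0° → command heading 75.2°, groundspeed 134.1 kt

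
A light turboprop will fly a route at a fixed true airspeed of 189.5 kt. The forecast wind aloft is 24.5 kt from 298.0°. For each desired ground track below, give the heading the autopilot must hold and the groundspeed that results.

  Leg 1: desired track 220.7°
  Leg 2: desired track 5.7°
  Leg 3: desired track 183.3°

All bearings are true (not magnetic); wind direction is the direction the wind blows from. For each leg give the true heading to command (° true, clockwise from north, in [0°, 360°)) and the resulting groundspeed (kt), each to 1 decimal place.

Leg 1: heading=227.9°, groundspeed=182.6 kt
Leg 2: heading=358.8°, groundspeed=178.8 kt
Leg 3: heading=190.0°, groundspeed=198.4 kt

Leg 1: desired track 220.7°; wind correction +7.2° → command heading 227.9°, groundspeed 182.6 kt
Leg 2: desired track 5.7°; wind correction -6.9° → command heading 358.8°, groundspeed 178.8 kt
Leg 3: desired track 183.3°; wind correction +6.7° → command heading 190.0°, groundspeed 198.4 kt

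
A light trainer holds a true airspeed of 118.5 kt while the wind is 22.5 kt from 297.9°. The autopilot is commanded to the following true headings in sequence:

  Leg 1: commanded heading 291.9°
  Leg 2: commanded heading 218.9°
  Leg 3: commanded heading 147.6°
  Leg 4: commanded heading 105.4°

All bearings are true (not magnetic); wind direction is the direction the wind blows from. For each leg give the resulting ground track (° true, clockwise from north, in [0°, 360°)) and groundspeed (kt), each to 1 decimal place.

Leg 1: heading 291.9°; drift -1.4° → track 290.5°, groundspeed 96.2 kt
Leg 2: heading 218.9°; drift -10.9° → track 208.0°, groundspeed 116.3 kt
Leg 3: heading 147.6°; drift -4.6° → track 143.0°, groundspeed 138.5 kt
Leg 4: heading 105.4°; drift +2.0° → track 107.4°, groundspeed 140.6 kt

Leg 1: track=290.5°, groundspeed=96.2 kt
Leg 2: track=208.0°, groundspeed=116.3 kt
Leg 3: track=143.0°, groundspeed=138.5 kt
Leg 4: track=107.4°, groundspeed=140.6 kt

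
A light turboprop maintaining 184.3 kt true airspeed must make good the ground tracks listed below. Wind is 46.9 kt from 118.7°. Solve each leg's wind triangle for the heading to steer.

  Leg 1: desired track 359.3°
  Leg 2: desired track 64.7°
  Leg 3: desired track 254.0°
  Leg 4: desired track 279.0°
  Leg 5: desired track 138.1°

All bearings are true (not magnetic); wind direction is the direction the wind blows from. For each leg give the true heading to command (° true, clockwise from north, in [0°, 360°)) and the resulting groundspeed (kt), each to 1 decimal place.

Leg 1: heading=12.1°, groundspeed=202.7 kt
Leg 2: heading=76.6°, groundspeed=152.8 kt
Leg 3: heading=243.7°, groundspeed=214.7 kt
Leg 4: heading=274.1°, groundspeed=227.8 kt
Leg 5: heading=133.3°, groundspeed=139.4 kt

Leg 1: desired track 359.3°; wind correction +12.8° → command heading 12.1°, groundspeed 202.7 kt
Leg 2: desired track 64.7°; wind correction +11.9° → command heading 76.6°, groundspeed 152.8 kt
Leg 3: desired track 254.0°; wind correction -10.3° → command heading 243.7°, groundspeed 214.7 kt
Leg 4: desired track 279.0°; wind correction -4.9° → command heading 274.1°, groundspeed 227.8 kt
Leg 5: desired track 138.1°; wind correction -4.8° → command heading 133.3°, groundspeed 139.4 kt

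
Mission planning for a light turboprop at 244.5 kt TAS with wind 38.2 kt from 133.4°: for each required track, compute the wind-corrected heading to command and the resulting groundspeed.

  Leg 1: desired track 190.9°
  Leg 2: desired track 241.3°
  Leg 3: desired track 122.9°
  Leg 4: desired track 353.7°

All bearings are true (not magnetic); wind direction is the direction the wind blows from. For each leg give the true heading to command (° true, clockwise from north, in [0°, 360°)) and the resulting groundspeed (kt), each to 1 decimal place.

Leg 1: heading=183.3°, groundspeed=221.8 kt
Leg 2: heading=232.7°, groundspeed=253.5 kt
Leg 3: heading=124.5°, groundspeed=206.8 kt
Leg 4: heading=359.5°, groundspeed=272.4 kt

Leg 1: desired track 190.9°; wind correction -7.6° → command heading 183.3°, groundspeed 221.8 kt
Leg 2: desired track 241.3°; wind correction -8.6° → command heading 232.7°, groundspeed 253.5 kt
Leg 3: desired track 122.9°; wind correction +1.6° → command heading 124.5°, groundspeed 206.8 kt
Leg 4: desired track 353.7°; wind correction +5.8° → command heading 359.5°, groundspeed 272.4 kt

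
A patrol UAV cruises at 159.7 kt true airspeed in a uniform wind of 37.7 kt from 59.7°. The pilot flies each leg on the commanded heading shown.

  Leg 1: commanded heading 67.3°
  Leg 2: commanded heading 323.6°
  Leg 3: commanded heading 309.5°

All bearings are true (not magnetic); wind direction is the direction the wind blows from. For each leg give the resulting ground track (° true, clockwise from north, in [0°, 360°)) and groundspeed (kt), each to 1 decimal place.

Leg 1: heading 67.3°; drift +2.3° → track 69.6°, groundspeed 122.4 kt
Leg 2: heading 323.6°; drift -12.9° → track 310.7°, groundspeed 167.9 kt
Leg 3: heading 309.5°; drift -11.6° → track 297.9°, groundspeed 176.3 kt

Leg 1: track=69.6°, groundspeed=122.4 kt
Leg 2: track=310.7°, groundspeed=167.9 kt
Leg 3: track=297.9°, groundspeed=176.3 kt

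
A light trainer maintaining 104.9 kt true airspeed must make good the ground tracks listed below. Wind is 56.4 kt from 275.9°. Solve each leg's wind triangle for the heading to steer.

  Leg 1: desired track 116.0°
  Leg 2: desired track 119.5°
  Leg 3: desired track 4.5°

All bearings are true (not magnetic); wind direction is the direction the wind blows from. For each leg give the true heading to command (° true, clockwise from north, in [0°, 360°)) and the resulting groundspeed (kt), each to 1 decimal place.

Leg 1: heading=126.6°, groundspeed=156.1 kt
Leg 2: heading=131.9°, groundspeed=154.1 kt
Leg 3: heading=332.0°, groundspeed=87.1 kt

Leg 1: desired track 116.0°; wind correction +10.6° → command heading 126.6°, groundspeed 156.1 kt
Leg 2: desired track 119.5°; wind correction +12.4° → command heading 131.9°, groundspeed 154.1 kt
Leg 3: desired track 4.5°; wind correction -32.5° → command heading 332.0°, groundspeed 87.1 kt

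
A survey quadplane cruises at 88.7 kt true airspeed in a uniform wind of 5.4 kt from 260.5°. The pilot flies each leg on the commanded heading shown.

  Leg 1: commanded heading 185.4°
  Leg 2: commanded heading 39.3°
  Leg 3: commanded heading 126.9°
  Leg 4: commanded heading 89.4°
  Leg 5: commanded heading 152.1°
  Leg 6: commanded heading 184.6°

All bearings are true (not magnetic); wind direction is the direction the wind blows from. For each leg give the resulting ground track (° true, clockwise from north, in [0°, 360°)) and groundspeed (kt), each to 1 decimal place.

Leg 1: track=182.0°, groundspeed=87.5 kt
Leg 2: track=41.5°, groundspeed=92.8 kt
Leg 3: track=124.5°, groundspeed=92.5 kt
Leg 4: track=88.9°, groundspeed=94.0 kt
Leg 5: track=148.9°, groundspeed=90.5 kt
Leg 6: track=181.2°, groundspeed=87.5 kt

Leg 1: heading 185.4°; drift -3.4° → track 182.0°, groundspeed 87.5 kt
Leg 2: heading 39.3°; drift +2.2° → track 41.5°, groundspeed 92.8 kt
Leg 3: heading 126.9°; drift -2.4° → track 124.5°, groundspeed 92.5 kt
Leg 4: heading 89.4°; drift -0.5° → track 88.9°, groundspeed 94.0 kt
Leg 5: heading 152.1°; drift -3.2° → track 148.9°, groundspeed 90.5 kt
Leg 6: heading 184.6°; drift -3.4° → track 181.2°, groundspeed 87.5 kt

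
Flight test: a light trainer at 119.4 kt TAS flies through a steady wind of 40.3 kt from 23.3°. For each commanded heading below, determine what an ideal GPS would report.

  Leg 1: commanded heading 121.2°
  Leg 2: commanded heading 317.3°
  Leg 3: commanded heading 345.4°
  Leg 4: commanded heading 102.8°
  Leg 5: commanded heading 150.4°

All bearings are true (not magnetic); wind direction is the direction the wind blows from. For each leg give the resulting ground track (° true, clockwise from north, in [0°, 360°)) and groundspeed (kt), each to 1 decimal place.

Leg 1: track=138.9°, groundspeed=131.2 kt
Leg 2: track=297.6°, groundspeed=109.4 kt
Leg 3: track=329.6°, groundspeed=91.0 kt
Leg 4: track=122.3°, groundspeed=118.9 kt
Leg 5: track=163.0°, groundspeed=147.3 kt

Leg 1: heading 121.2°; drift +17.7° → track 138.9°, groundspeed 131.2 kt
Leg 2: heading 317.3°; drift -19.7° → track 297.6°, groundspeed 109.4 kt
Leg 3: heading 345.4°; drift -15.8° → track 329.6°, groundspeed 91.0 kt
Leg 4: heading 102.8°; drift +19.5° → track 122.3°, groundspeed 118.9 kt
Leg 5: heading 150.4°; drift +12.6° → track 163.0°, groundspeed 147.3 kt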